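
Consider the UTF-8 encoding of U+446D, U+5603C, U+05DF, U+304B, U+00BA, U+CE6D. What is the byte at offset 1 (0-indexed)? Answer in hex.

U+446D → 3-byte form E4 91 AD at offsets 0–2.
Offset 1 falls in char 1's range; it's byte 2 of E4 91 AD = 0x91.

0x91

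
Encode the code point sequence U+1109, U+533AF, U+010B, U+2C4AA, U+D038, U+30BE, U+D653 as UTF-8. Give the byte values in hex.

U+1109: 3-byte form → E1 84 89.
U+533AF: 4-byte form → F1 93 8E AF.
U+010B: 2-byte form → C4 8B.
U+2C4AA: 4-byte form → F0 AC 92 AA.
U+D038: 3-byte form → ED 80 B8.
U+30BE: 3-byte form → E3 82 BE.
U+D653: 3-byte form → ED 99 93.
Concatenated (22 bytes): E1 84 89 F1 93 8E AF C4 8B F0 AC 92 AA ED 80 B8 E3 82 BE ED 99 93.

E1 84 89 F1 93 8E AF C4 8B F0 AC 92 AA ED 80 B8 E3 82 BE ED 99 93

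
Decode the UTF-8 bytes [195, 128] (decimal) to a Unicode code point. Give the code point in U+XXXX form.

Leading byte 0xC3 = 11000011 matches 110xxxxx → 2-byte sequence.
Byte 1: 0xC3 = 11000011, payload 00011 (5 bits).
Byte 2: 0x80 = 10000000 (10xxxxxx ✓), payload 000000.
Concatenate: 00011000000 = 0xC0 (11 bits → U+00C0).

U+00C0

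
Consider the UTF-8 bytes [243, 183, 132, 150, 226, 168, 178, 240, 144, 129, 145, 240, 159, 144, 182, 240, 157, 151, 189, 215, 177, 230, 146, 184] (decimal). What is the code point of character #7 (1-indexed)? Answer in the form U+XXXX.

Offset 0: leading byte 0xF3 = 11110011 → 4-byte char #1 = F3 B7 84 96.
Offset 4: leading byte 0xE2 = 11100010 → 3-byte char #2 = E2 A8 B2.
Offset 7: leading byte 0xF0 = 11110000 → 4-byte char #3 = F0 90 81 91.
Offset 11: leading byte 0xF0 = 11110000 → 4-byte char #4 = F0 9F 90 B6.
Offset 15: leading byte 0xF0 = 11110000 → 4-byte char #5 = F0 9D 97 BD.
Offset 19: leading byte 0xD7 = 11010111 → 2-byte char #6 = D7 B1.
Offset 21: leading byte 0xE6 = 11100110 → 3-byte char #7 = E6 92 B8.
Leading byte 0xE6 = 11100110 matches 1110xxxx → 3-byte sequence.
Byte 1: 0xE6 = 11100110, payload 0110 (4 bits).
Byte 2: 0x92 = 10010010 (10xxxxxx ✓), payload 010010.
Byte 3: 0xB8 = 10111000 (10xxxxxx ✓), payload 111000.
Concatenate: 0110010010111000 = 0x64B8 (16 bits → U+64B8).

U+64B8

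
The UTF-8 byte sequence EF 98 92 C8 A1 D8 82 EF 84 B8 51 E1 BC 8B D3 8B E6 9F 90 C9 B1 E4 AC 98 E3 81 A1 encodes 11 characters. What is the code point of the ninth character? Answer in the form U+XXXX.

U+0271

Offset 0: leading byte 0xEF = 11101111 → 3-byte char #1 = EF 98 92.
Offset 3: leading byte 0xC8 = 11001000 → 2-byte char #2 = C8 A1.
Offset 5: leading byte 0xD8 = 11011000 → 2-byte char #3 = D8 82.
Offset 7: leading byte 0xEF = 11101111 → 3-byte char #4 = EF 84 B8.
Offset 10: leading byte 0x51 = 01010001 → 1-byte char #5 = 51.
Offset 11: leading byte 0xE1 = 11100001 → 3-byte char #6 = E1 BC 8B.
Offset 14: leading byte 0xD3 = 11010011 → 2-byte char #7 = D3 8B.
Offset 16: leading byte 0xE6 = 11100110 → 3-byte char #8 = E6 9F 90.
Offset 19: leading byte 0xC9 = 11001001 → 2-byte char #9 = C9 B1.
Leading byte 0xC9 = 11001001 matches 110xxxxx → 2-byte sequence.
Byte 1: 0xC9 = 11001001, payload 01001 (5 bits).
Byte 2: 0xB1 = 10110001 (10xxxxxx ✓), payload 110001.
Concatenate: 01001110001 = 0x271 (11 bits → U+0271).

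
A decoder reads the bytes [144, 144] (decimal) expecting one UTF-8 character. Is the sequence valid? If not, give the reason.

invalid (continuation byte with no leading byte)

Byte 0x90 = 10010000 has the form 10xxxxxx — a continuation byte — but there is no preceding leading byte.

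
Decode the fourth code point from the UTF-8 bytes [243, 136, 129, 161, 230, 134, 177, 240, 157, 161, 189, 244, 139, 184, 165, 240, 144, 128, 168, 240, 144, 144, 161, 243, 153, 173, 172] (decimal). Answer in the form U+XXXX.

Offset 0: leading byte 0xF3 = 11110011 → 4-byte char #1 = F3 88 81 A1.
Offset 4: leading byte 0xE6 = 11100110 → 3-byte char #2 = E6 86 B1.
Offset 7: leading byte 0xF0 = 11110000 → 4-byte char #3 = F0 9D A1 BD.
Offset 11: leading byte 0xF4 = 11110100 → 4-byte char #4 = F4 8B B8 A5.
Leading byte 0xF4 = 11110100 matches 11110xxx → 4-byte sequence.
Byte 1: 0xF4 = 11110100, payload 100 (3 bits).
Byte 2: 0x8B = 10001011 (10xxxxxx ✓), payload 001011.
Byte 3: 0xB8 = 10111000 (10xxxxxx ✓), payload 111000.
Byte 4: 0xA5 = 10100101 (10xxxxxx ✓), payload 100101.
Concatenate: 100001011111000100101 = 0x10BE25 (21 bits → U+10BE25).

U+10BE25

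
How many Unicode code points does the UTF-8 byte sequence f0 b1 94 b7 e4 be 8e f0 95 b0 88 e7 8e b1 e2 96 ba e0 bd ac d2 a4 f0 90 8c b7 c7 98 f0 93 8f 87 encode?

Byte at offset 0: 0xF0 = 11110000 → 4-byte char (#1). Advance 4.
Byte at offset 4: 0xE4 = 11100100 → 3-byte char (#2). Advance 3.
Byte at offset 7: 0xF0 = 11110000 → 4-byte char (#3). Advance 4.
Byte at offset 11: 0xE7 = 11100111 → 3-byte char (#4). Advance 3.
Byte at offset 14: 0xE2 = 11100010 → 3-byte char (#5). Advance 3.
Byte at offset 17: 0xE0 = 11100000 → 3-byte char (#6). Advance 3.
Byte at offset 20: 0xD2 = 11010010 → 2-byte char (#7). Advance 2.
Byte at offset 22: 0xF0 = 11110000 → 4-byte char (#8). Advance 4.
Byte at offset 26: 0xC7 = 11000111 → 2-byte char (#9). Advance 2.
Byte at offset 28: 0xF0 = 11110000 → 4-byte char (#10). Advance 4.
Reached end at offset 32 after 10 code points.

10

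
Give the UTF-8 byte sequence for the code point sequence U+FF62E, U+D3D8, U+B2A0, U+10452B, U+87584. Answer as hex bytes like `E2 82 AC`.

F3 BF 98 AE ED 8F 98 EB 8A A0 F4 84 94 AB F2 87 96 84

U+FF62E: 4-byte form → F3 BF 98 AE.
U+D3D8: 3-byte form → ED 8F 98.
U+B2A0: 3-byte form → EB 8A A0.
U+10452B: 4-byte form → F4 84 94 AB.
U+87584: 4-byte form → F2 87 96 84.
Concatenated (18 bytes): F3 BF 98 AE ED 8F 98 EB 8A A0 F4 84 94 AB F2 87 96 84.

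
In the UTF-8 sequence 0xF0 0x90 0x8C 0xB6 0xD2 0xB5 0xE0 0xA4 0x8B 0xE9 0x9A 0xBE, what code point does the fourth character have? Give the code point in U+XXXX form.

U+96BE

Offset 0: leading byte 0xF0 = 11110000 → 4-byte char #1 = F0 90 8C B6.
Offset 4: leading byte 0xD2 = 11010010 → 2-byte char #2 = D2 B5.
Offset 6: leading byte 0xE0 = 11100000 → 3-byte char #3 = E0 A4 8B.
Offset 9: leading byte 0xE9 = 11101001 → 3-byte char #4 = E9 9A BE.
Leading byte 0xE9 = 11101001 matches 1110xxxx → 3-byte sequence.
Byte 1: 0xE9 = 11101001, payload 1001 (4 bits).
Byte 2: 0x9A = 10011010 (10xxxxxx ✓), payload 011010.
Byte 3: 0xBE = 10111110 (10xxxxxx ✓), payload 111110.
Concatenate: 1001011010111110 = 0x96BE (16 bits → U+96BE).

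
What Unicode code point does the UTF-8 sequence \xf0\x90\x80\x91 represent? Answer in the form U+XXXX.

U+10011

Leading byte 0xF0 = 11110000 matches 11110xxx → 4-byte sequence.
Byte 1: 0xF0 = 11110000, payload 000 (3 bits).
Byte 2: 0x90 = 10010000 (10xxxxxx ✓), payload 010000.
Byte 3: 0x80 = 10000000 (10xxxxxx ✓), payload 000000.
Byte 4: 0x91 = 10010001 (10xxxxxx ✓), payload 010001.
Concatenate: 000010000000000010001 = 0x10011 (21 bits → U+10011).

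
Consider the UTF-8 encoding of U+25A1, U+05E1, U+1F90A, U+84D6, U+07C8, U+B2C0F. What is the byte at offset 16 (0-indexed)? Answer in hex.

U+25A1 → 3-byte form E2 96 A1 at offsets 0–2.
U+05E1 → 2-byte form D7 A1 at offsets 3–4.
U+1F90A → 4-byte form F0 9F A4 8A at offsets 5–8.
U+84D6 → 3-byte form E8 93 96 at offsets 9–11.
U+07C8 → 2-byte form DF 88 at offsets 12–13.
U+B2C0F → 4-byte form F2 B2 B0 8F at offsets 14–17.
Offset 16 falls in char 6's range; it's byte 3 of F2 B2 B0 8F = 0xB0.

0xB0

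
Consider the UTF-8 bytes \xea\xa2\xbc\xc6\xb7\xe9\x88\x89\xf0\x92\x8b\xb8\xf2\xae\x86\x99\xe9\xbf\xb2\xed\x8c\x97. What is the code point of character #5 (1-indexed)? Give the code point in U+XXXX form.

U+AE199

Offset 0: leading byte 0xEA = 11101010 → 3-byte char #1 = EA A2 BC.
Offset 3: leading byte 0xC6 = 11000110 → 2-byte char #2 = C6 B7.
Offset 5: leading byte 0xE9 = 11101001 → 3-byte char #3 = E9 88 89.
Offset 8: leading byte 0xF0 = 11110000 → 4-byte char #4 = F0 92 8B B8.
Offset 12: leading byte 0xF2 = 11110010 → 4-byte char #5 = F2 AE 86 99.
Leading byte 0xF2 = 11110010 matches 11110xxx → 4-byte sequence.
Byte 1: 0xF2 = 11110010, payload 010 (3 bits).
Byte 2: 0xAE = 10101110 (10xxxxxx ✓), payload 101110.
Byte 3: 0x86 = 10000110 (10xxxxxx ✓), payload 000110.
Byte 4: 0x99 = 10011001 (10xxxxxx ✓), payload 011001.
Concatenate: 010101110000110011001 = 0xAE199 (21 bits → U+AE199).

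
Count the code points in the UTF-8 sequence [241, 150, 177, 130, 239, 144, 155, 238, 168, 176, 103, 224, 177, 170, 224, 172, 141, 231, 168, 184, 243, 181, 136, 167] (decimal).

8

Byte at offset 0: 0xF1 = 11110001 → 4-byte char (#1). Advance 4.
Byte at offset 4: 0xEF = 11101111 → 3-byte char (#2). Advance 3.
Byte at offset 7: 0xEE = 11101110 → 3-byte char (#3). Advance 3.
Byte at offset 10: 0x67 = 01100111 → 1-byte char (#4). Advance 1.
Byte at offset 11: 0xE0 = 11100000 → 3-byte char (#5). Advance 3.
Byte at offset 14: 0xE0 = 11100000 → 3-byte char (#6). Advance 3.
Byte at offset 17: 0xE7 = 11100111 → 3-byte char (#7). Advance 3.
Byte at offset 20: 0xF3 = 11110011 → 4-byte char (#8). Advance 4.
Reached end at offset 24 after 8 code points.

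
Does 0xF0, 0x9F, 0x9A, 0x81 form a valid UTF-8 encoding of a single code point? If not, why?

Leading byte 0xF0 = 11110000 → 4-byte form.
Continuation bytes 0x9F=10011111, 0x9A=10011010, 0x81=10000001 all match 10xxxxxx.
Decoded value 0x1F681 is ≥ 0x10000 (shortest form) and not a surrogate.

valid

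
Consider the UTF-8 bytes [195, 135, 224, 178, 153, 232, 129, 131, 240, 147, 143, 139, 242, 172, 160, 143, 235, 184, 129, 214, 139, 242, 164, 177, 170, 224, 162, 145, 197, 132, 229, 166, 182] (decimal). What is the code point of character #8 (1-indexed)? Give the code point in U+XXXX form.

Offset 0: leading byte 0xC3 = 11000011 → 2-byte char #1 = C3 87.
Offset 2: leading byte 0xE0 = 11100000 → 3-byte char #2 = E0 B2 99.
Offset 5: leading byte 0xE8 = 11101000 → 3-byte char #3 = E8 81 83.
Offset 8: leading byte 0xF0 = 11110000 → 4-byte char #4 = F0 93 8F 8B.
Offset 12: leading byte 0xF2 = 11110010 → 4-byte char #5 = F2 AC A0 8F.
Offset 16: leading byte 0xEB = 11101011 → 3-byte char #6 = EB B8 81.
Offset 19: leading byte 0xD6 = 11010110 → 2-byte char #7 = D6 8B.
Offset 21: leading byte 0xF2 = 11110010 → 4-byte char #8 = F2 A4 B1 AA.
Leading byte 0xF2 = 11110010 matches 11110xxx → 4-byte sequence.
Byte 1: 0xF2 = 11110010, payload 010 (3 bits).
Byte 2: 0xA4 = 10100100 (10xxxxxx ✓), payload 100100.
Byte 3: 0xB1 = 10110001 (10xxxxxx ✓), payload 110001.
Byte 4: 0xAA = 10101010 (10xxxxxx ✓), payload 101010.
Concatenate: 010100100110001101010 = 0xA4C6A (21 bits → U+A4C6A).

U+A4C6A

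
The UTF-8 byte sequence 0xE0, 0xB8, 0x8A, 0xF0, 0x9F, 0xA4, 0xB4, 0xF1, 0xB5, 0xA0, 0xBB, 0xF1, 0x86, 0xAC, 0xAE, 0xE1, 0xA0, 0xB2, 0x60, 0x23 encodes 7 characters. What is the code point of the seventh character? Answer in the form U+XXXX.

U+0023

Offset 0: leading byte 0xE0 = 11100000 → 3-byte char #1 = E0 B8 8A.
Offset 3: leading byte 0xF0 = 11110000 → 4-byte char #2 = F0 9F A4 B4.
Offset 7: leading byte 0xF1 = 11110001 → 4-byte char #3 = F1 B5 A0 BB.
Offset 11: leading byte 0xF1 = 11110001 → 4-byte char #4 = F1 86 AC AE.
Offset 15: leading byte 0xE1 = 11100001 → 3-byte char #5 = E1 A0 B2.
Offset 18: leading byte 0x60 = 01100000 → 1-byte char #6 = 60.
Offset 19: leading byte 0x23 = 00100011 → 1-byte char #7 = 23.
Leading byte 0x23 = 00100011 matches 0xxxxxxx → 1-byte sequence.
Byte 1: 0x23 = 00100011, payload 0100011 (7 bits).
Concatenate: 0100011 = 0x23 (7 bits → U+0023).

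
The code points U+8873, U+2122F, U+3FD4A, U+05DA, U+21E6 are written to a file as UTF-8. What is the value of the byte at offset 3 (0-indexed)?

0xF0

U+8873 → 3-byte form E8 A1 B3 at offsets 0–2.
U+2122F → 4-byte form F0 A1 88 AF at offsets 3–6.
Offset 3 falls in char 2's range; it's byte 1 of F0 A1 88 AF = 0xF0.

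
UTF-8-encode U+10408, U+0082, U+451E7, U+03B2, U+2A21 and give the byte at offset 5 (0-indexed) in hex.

0x82

U+10408 → 4-byte form F0 90 90 88 at offsets 0–3.
U+0082 → 2-byte form C2 82 at offsets 4–5.
Offset 5 falls in char 2's range; it's byte 2 of C2 82 = 0x82.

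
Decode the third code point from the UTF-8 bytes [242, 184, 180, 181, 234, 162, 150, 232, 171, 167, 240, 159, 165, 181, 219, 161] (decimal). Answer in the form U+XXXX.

Offset 0: leading byte 0xF2 = 11110010 → 4-byte char #1 = F2 B8 B4 B5.
Offset 4: leading byte 0xEA = 11101010 → 3-byte char #2 = EA A2 96.
Offset 7: leading byte 0xE8 = 11101000 → 3-byte char #3 = E8 AB A7.
Leading byte 0xE8 = 11101000 matches 1110xxxx → 3-byte sequence.
Byte 1: 0xE8 = 11101000, payload 1000 (4 bits).
Byte 2: 0xAB = 10101011 (10xxxxxx ✓), payload 101011.
Byte 3: 0xA7 = 10100111 (10xxxxxx ✓), payload 100111.
Concatenate: 1000101011100111 = 0x8AE7 (16 bits → U+8AE7).

U+8AE7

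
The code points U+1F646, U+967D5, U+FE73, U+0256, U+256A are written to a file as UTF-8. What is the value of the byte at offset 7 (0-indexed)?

0x95

U+1F646 → 4-byte form F0 9F 99 86 at offsets 0–3.
U+967D5 → 4-byte form F2 96 9F 95 at offsets 4–7.
Offset 7 falls in char 2's range; it's byte 4 of F2 96 9F 95 = 0x95.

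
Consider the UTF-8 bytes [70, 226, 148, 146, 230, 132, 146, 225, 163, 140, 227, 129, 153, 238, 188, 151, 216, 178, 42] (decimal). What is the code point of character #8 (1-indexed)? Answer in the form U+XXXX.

Offset 0: leading byte 0x46 = 01000110 → 1-byte char #1 = 46.
Offset 1: leading byte 0xE2 = 11100010 → 3-byte char #2 = E2 94 92.
Offset 4: leading byte 0xE6 = 11100110 → 3-byte char #3 = E6 84 92.
Offset 7: leading byte 0xE1 = 11100001 → 3-byte char #4 = E1 A3 8C.
Offset 10: leading byte 0xE3 = 11100011 → 3-byte char #5 = E3 81 99.
Offset 13: leading byte 0xEE = 11101110 → 3-byte char #6 = EE BC 97.
Offset 16: leading byte 0xD8 = 11011000 → 2-byte char #7 = D8 B2.
Offset 18: leading byte 0x2A = 00101010 → 1-byte char #8 = 2A.
Leading byte 0x2A = 00101010 matches 0xxxxxxx → 1-byte sequence.
Byte 1: 0x2A = 00101010, payload 0101010 (7 bits).
Concatenate: 0101010 = 0x2A (7 bits → U+002A).

U+002A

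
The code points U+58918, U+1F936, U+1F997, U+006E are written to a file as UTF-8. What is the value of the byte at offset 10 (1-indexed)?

1-indexed offset 10 is 0-indexed offset 9.
U+58918 → 4-byte form F1 98 A4 98 at offsets 0–3.
U+1F936 → 4-byte form F0 9F A4 B6 at offsets 4–7.
U+1F997 → 4-byte form F0 9F A6 97 at offsets 8–11.
Offset 9 falls in char 3's range; it's byte 2 of F0 9F A6 97 = 0x9F.

0x9F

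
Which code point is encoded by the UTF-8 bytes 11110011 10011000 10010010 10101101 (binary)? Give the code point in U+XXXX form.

Leading byte 0xF3 = 11110011 matches 11110xxx → 4-byte sequence.
Byte 1: 0xF3 = 11110011, payload 011 (3 bits).
Byte 2: 0x98 = 10011000 (10xxxxxx ✓), payload 011000.
Byte 3: 0x92 = 10010010 (10xxxxxx ✓), payload 010010.
Byte 4: 0xAD = 10101101 (10xxxxxx ✓), payload 101101.
Concatenate: 011011000010010101101 = 0xD84AD (21 bits → U+D84AD).

U+D84AD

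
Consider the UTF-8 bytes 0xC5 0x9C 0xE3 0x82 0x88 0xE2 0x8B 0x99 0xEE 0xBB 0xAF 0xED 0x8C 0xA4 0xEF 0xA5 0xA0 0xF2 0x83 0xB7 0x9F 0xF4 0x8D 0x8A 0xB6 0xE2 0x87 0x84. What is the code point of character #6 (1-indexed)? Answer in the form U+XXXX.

U+F960

Offset 0: leading byte 0xC5 = 11000101 → 2-byte char #1 = C5 9C.
Offset 2: leading byte 0xE3 = 11100011 → 3-byte char #2 = E3 82 88.
Offset 5: leading byte 0xE2 = 11100010 → 3-byte char #3 = E2 8B 99.
Offset 8: leading byte 0xEE = 11101110 → 3-byte char #4 = EE BB AF.
Offset 11: leading byte 0xED = 11101101 → 3-byte char #5 = ED 8C A4.
Offset 14: leading byte 0xEF = 11101111 → 3-byte char #6 = EF A5 A0.
Leading byte 0xEF = 11101111 matches 1110xxxx → 3-byte sequence.
Byte 1: 0xEF = 11101111, payload 1111 (4 bits).
Byte 2: 0xA5 = 10100101 (10xxxxxx ✓), payload 100101.
Byte 3: 0xA0 = 10100000 (10xxxxxx ✓), payload 100000.
Concatenate: 1111100101100000 = 0xF960 (16 bits → U+F960).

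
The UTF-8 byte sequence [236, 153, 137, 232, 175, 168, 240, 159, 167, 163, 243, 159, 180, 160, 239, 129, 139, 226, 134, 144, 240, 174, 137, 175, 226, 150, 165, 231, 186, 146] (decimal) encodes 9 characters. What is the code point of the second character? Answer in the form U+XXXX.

U+8BE8

Offset 0: leading byte 0xEC = 11101100 → 3-byte char #1 = EC 99 89.
Offset 3: leading byte 0xE8 = 11101000 → 3-byte char #2 = E8 AF A8.
Leading byte 0xE8 = 11101000 matches 1110xxxx → 3-byte sequence.
Byte 1: 0xE8 = 11101000, payload 1000 (4 bits).
Byte 2: 0xAF = 10101111 (10xxxxxx ✓), payload 101111.
Byte 3: 0xA8 = 10101000 (10xxxxxx ✓), payload 101000.
Concatenate: 1000101111101000 = 0x8BE8 (16 bits → U+8BE8).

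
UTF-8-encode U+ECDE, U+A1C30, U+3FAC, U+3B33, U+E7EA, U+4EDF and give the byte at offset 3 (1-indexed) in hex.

1-indexed offset 3 is 0-indexed offset 2.
U+ECDE → 3-byte form EE B3 9E at offsets 0–2.
Offset 2 falls in char 1's range; it's byte 3 of EE B3 9E = 0x9E.

0x9E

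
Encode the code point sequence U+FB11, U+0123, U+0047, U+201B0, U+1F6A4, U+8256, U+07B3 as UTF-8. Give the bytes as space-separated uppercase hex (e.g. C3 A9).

U+FB11: 3-byte form → EF AC 91.
U+0123: 2-byte form → C4 A3.
U+0047: 1-byte form → 47.
U+201B0: 4-byte form → F0 A0 86 B0.
U+1F6A4: 4-byte form → F0 9F 9A A4.
U+8256: 3-byte form → E8 89 96.
U+07B3: 2-byte form → DE B3.
Concatenated (19 bytes): EF AC 91 C4 A3 47 F0 A0 86 B0 F0 9F 9A A4 E8 89 96 DE B3.

EF AC 91 C4 A3 47 F0 A0 86 B0 F0 9F 9A A4 E8 89 96 DE B3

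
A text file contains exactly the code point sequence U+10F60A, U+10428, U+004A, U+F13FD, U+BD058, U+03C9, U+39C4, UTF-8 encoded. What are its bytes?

F4 8F 98 8A F0 90 90 A8 4A F3 B1 8F BD F2 BD 81 98 CF 89 E3 A7 84

U+10F60A: 4-byte form → F4 8F 98 8A.
U+10428: 4-byte form → F0 90 90 A8.
U+004A: 1-byte form → 4A.
U+F13FD: 4-byte form → F3 B1 8F BD.
U+BD058: 4-byte form → F2 BD 81 98.
U+03C9: 2-byte form → CF 89.
U+39C4: 3-byte form → E3 A7 84.
Concatenated (22 bytes): F4 8F 98 8A F0 90 90 A8 4A F3 B1 8F BD F2 BD 81 98 CF 89 E3 A7 84.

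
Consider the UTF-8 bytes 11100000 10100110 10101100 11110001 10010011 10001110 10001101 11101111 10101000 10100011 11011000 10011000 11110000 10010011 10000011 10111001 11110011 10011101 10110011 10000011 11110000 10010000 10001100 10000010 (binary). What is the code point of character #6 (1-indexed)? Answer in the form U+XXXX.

U+DDCC3

Offset 0: leading byte 0xE0 = 11100000 → 3-byte char #1 = E0 A6 AC.
Offset 3: leading byte 0xF1 = 11110001 → 4-byte char #2 = F1 93 8E 8D.
Offset 7: leading byte 0xEF = 11101111 → 3-byte char #3 = EF A8 A3.
Offset 10: leading byte 0xD8 = 11011000 → 2-byte char #4 = D8 98.
Offset 12: leading byte 0xF0 = 11110000 → 4-byte char #5 = F0 93 83 B9.
Offset 16: leading byte 0xF3 = 11110011 → 4-byte char #6 = F3 9D B3 83.
Leading byte 0xF3 = 11110011 matches 11110xxx → 4-byte sequence.
Byte 1: 0xF3 = 11110011, payload 011 (3 bits).
Byte 2: 0x9D = 10011101 (10xxxxxx ✓), payload 011101.
Byte 3: 0xB3 = 10110011 (10xxxxxx ✓), payload 110011.
Byte 4: 0x83 = 10000011 (10xxxxxx ✓), payload 000011.
Concatenate: 011011101110011000011 = 0xDDCC3 (21 bits → U+DDCC3).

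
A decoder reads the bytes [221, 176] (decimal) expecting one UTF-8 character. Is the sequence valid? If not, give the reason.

Leading byte 0xDD = 11011101 → 2-byte form.
Continuation bytes 0xB0=10110000 all match 10xxxxxx.
Decoded value 0x770 is ≥ 0x80 (shortest form) and not a surrogate.

valid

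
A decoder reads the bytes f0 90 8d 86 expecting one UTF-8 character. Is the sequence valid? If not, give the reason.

Leading byte 0xF0 = 11110000 → 4-byte form.
Continuation bytes 0x90=10010000, 0x8D=10001101, 0x86=10000110 all match 10xxxxxx.
Decoded value 0x10346 is ≥ 0x10000 (shortest form) and not a surrogate.

valid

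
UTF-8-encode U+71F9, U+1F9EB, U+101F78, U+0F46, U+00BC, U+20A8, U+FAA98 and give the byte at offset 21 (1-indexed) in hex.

0xBA

1-indexed offset 21 is 0-indexed offset 20.
U+71F9 → 3-byte form E7 87 B9 at offsets 0–2.
U+1F9EB → 4-byte form F0 9F A7 AB at offsets 3–6.
U+101F78 → 4-byte form F4 81 BD B8 at offsets 7–10.
U+0F46 → 3-byte form E0 BD 86 at offsets 11–13.
U+00BC → 2-byte form C2 BC at offsets 14–15.
U+20A8 → 3-byte form E2 82 A8 at offsets 16–18.
U+FAA98 → 4-byte form F3 BA AA 98 at offsets 19–22.
Offset 20 falls in char 7's range; it's byte 2 of F3 BA AA 98 = 0xBA.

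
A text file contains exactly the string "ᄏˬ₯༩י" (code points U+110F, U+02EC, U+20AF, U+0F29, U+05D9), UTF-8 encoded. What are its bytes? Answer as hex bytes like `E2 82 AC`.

U+110F: 3-byte form → E1 84 8F.
U+02EC: 2-byte form → CB AC.
U+20AF: 3-byte form → E2 82 AF.
U+0F29: 3-byte form → E0 BC A9.
U+05D9: 2-byte form → D7 99.
Concatenated (13 bytes): E1 84 8F CB AC E2 82 AF E0 BC A9 D7 99.

E1 84 8F CB AC E2 82 AF E0 BC A9 D7 99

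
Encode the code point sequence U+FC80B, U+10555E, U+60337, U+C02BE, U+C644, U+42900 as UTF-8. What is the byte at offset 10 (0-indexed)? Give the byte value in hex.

0x8C

U+FC80B → 4-byte form F3 BC A0 8B at offsets 0–3.
U+10555E → 4-byte form F4 85 95 9E at offsets 4–7.
U+60337 → 4-byte form F1 A0 8C B7 at offsets 8–11.
Offset 10 falls in char 3's range; it's byte 3 of F1 A0 8C B7 = 0x8C.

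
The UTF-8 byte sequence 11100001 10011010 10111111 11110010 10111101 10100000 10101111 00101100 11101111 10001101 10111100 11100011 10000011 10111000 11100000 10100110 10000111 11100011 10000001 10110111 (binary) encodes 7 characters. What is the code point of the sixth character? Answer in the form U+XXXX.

Offset 0: leading byte 0xE1 = 11100001 → 3-byte char #1 = E1 9A BF.
Offset 3: leading byte 0xF2 = 11110010 → 4-byte char #2 = F2 BD A0 AF.
Offset 7: leading byte 0x2C = 00101100 → 1-byte char #3 = 2C.
Offset 8: leading byte 0xEF = 11101111 → 3-byte char #4 = EF 8D BC.
Offset 11: leading byte 0xE3 = 11100011 → 3-byte char #5 = E3 83 B8.
Offset 14: leading byte 0xE0 = 11100000 → 3-byte char #6 = E0 A6 87.
Leading byte 0xE0 = 11100000 matches 1110xxxx → 3-byte sequence.
Byte 1: 0xE0 = 11100000, payload 0000 (4 bits).
Byte 2: 0xA6 = 10100110 (10xxxxxx ✓), payload 100110.
Byte 3: 0x87 = 10000111 (10xxxxxx ✓), payload 000111.
Concatenate: 0000100110000111 = 0x987 (16 bits → U+0987).

U+0987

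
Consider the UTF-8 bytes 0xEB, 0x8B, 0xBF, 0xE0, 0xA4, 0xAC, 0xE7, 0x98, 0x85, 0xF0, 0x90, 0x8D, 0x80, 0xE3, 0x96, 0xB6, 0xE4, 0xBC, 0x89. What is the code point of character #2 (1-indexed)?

U+092C

Offset 0: leading byte 0xEB = 11101011 → 3-byte char #1 = EB 8B BF.
Offset 3: leading byte 0xE0 = 11100000 → 3-byte char #2 = E0 A4 AC.
Leading byte 0xE0 = 11100000 matches 1110xxxx → 3-byte sequence.
Byte 1: 0xE0 = 11100000, payload 0000 (4 bits).
Byte 2: 0xA4 = 10100100 (10xxxxxx ✓), payload 100100.
Byte 3: 0xAC = 10101100 (10xxxxxx ✓), payload 101100.
Concatenate: 0000100100101100 = 0x92C (16 bits → U+092C).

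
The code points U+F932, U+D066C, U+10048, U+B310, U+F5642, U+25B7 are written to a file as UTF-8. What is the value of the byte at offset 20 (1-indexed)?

1-indexed offset 20 is 0-indexed offset 19.
U+F932 → 3-byte form EF A4 B2 at offsets 0–2.
U+D066C → 4-byte form F3 90 99 AC at offsets 3–6.
U+10048 → 4-byte form F0 90 81 88 at offsets 7–10.
U+B310 → 3-byte form EB 8C 90 at offsets 11–13.
U+F5642 → 4-byte form F3 B5 99 82 at offsets 14–17.
U+25B7 → 3-byte form E2 96 B7 at offsets 18–20.
Offset 19 falls in char 6's range; it's byte 2 of E2 96 B7 = 0x96.

0x96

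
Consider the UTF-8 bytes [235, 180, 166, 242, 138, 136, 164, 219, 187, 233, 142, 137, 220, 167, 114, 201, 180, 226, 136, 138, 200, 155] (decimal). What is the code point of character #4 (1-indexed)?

Offset 0: leading byte 0xEB = 11101011 → 3-byte char #1 = EB B4 A6.
Offset 3: leading byte 0xF2 = 11110010 → 4-byte char #2 = F2 8A 88 A4.
Offset 7: leading byte 0xDB = 11011011 → 2-byte char #3 = DB BB.
Offset 9: leading byte 0xE9 = 11101001 → 3-byte char #4 = E9 8E 89.
Leading byte 0xE9 = 11101001 matches 1110xxxx → 3-byte sequence.
Byte 1: 0xE9 = 11101001, payload 1001 (4 bits).
Byte 2: 0x8E = 10001110 (10xxxxxx ✓), payload 001110.
Byte 3: 0x89 = 10001001 (10xxxxxx ✓), payload 001001.
Concatenate: 1001001110001001 = 0x9389 (16 bits → U+9389).

U+9389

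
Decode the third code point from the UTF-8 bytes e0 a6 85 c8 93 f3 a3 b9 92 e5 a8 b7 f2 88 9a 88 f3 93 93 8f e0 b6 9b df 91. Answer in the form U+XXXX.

Offset 0: leading byte 0xE0 = 11100000 → 3-byte char #1 = E0 A6 85.
Offset 3: leading byte 0xC8 = 11001000 → 2-byte char #2 = C8 93.
Offset 5: leading byte 0xF3 = 11110011 → 4-byte char #3 = F3 A3 B9 92.
Leading byte 0xF3 = 11110011 matches 11110xxx → 4-byte sequence.
Byte 1: 0xF3 = 11110011, payload 011 (3 bits).
Byte 2: 0xA3 = 10100011 (10xxxxxx ✓), payload 100011.
Byte 3: 0xB9 = 10111001 (10xxxxxx ✓), payload 111001.
Byte 4: 0x92 = 10010010 (10xxxxxx ✓), payload 010010.
Concatenate: 011100011111001010010 = 0xE3E52 (21 bits → U+E3E52).

U+E3E52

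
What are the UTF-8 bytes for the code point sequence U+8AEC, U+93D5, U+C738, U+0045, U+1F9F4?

U+8AEC: 3-byte form → E8 AB AC.
U+93D5: 3-byte form → E9 8F 95.
U+C738: 3-byte form → EC 9C B8.
U+0045: 1-byte form → 45.
U+1F9F4: 4-byte form → F0 9F A7 B4.
Concatenated (14 bytes): E8 AB AC E9 8F 95 EC 9C B8 45 F0 9F A7 B4.

E8 AB AC E9 8F 95 EC 9C B8 45 F0 9F A7 B4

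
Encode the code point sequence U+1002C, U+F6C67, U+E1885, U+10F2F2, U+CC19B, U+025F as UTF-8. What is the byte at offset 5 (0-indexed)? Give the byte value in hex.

0xB6

U+1002C → 4-byte form F0 90 80 AC at offsets 0–3.
U+F6C67 → 4-byte form F3 B6 B1 A7 at offsets 4–7.
Offset 5 falls in char 2's range; it's byte 2 of F3 B6 B1 A7 = 0xB6.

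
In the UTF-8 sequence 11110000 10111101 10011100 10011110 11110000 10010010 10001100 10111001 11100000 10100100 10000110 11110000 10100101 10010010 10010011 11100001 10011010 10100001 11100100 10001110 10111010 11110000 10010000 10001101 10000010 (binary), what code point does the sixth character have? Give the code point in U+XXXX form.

Offset 0: leading byte 0xF0 = 11110000 → 4-byte char #1 = F0 BD 9C 9E.
Offset 4: leading byte 0xF0 = 11110000 → 4-byte char #2 = F0 92 8C B9.
Offset 8: leading byte 0xE0 = 11100000 → 3-byte char #3 = E0 A4 86.
Offset 11: leading byte 0xF0 = 11110000 → 4-byte char #4 = F0 A5 92 93.
Offset 15: leading byte 0xE1 = 11100001 → 3-byte char #5 = E1 9A A1.
Offset 18: leading byte 0xE4 = 11100100 → 3-byte char #6 = E4 8E BA.
Leading byte 0xE4 = 11100100 matches 1110xxxx → 3-byte sequence.
Byte 1: 0xE4 = 11100100, payload 0100 (4 bits).
Byte 2: 0x8E = 10001110 (10xxxxxx ✓), payload 001110.
Byte 3: 0xBA = 10111010 (10xxxxxx ✓), payload 111010.
Concatenate: 0100001110111010 = 0x43BA (16 bits → U+43BA).

U+43BA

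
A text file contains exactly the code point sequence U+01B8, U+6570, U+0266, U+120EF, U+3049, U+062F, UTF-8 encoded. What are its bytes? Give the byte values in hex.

U+01B8: 2-byte form → C6 B8.
U+6570: 3-byte form → E6 95 B0.
U+0266: 2-byte form → C9 A6.
U+120EF: 4-byte form → F0 92 83 AF.
U+3049: 3-byte form → E3 81 89.
U+062F: 2-byte form → D8 AF.
Concatenated (16 bytes): C6 B8 E6 95 B0 C9 A6 F0 92 83 AF E3 81 89 D8 AF.

C6 B8 E6 95 B0 C9 A6 F0 92 83 AF E3 81 89 D8 AF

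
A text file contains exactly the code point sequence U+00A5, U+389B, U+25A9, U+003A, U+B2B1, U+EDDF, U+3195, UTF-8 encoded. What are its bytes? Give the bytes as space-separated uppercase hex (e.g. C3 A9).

U+00A5: 2-byte form → C2 A5.
U+389B: 3-byte form → E3 A2 9B.
U+25A9: 3-byte form → E2 96 A9.
U+003A: 1-byte form → 3A.
U+B2B1: 3-byte form → EB 8A B1.
U+EDDF: 3-byte form → EE B7 9F.
U+3195: 3-byte form → E3 86 95.
Concatenated (18 bytes): C2 A5 E3 A2 9B E2 96 A9 3A EB 8A B1 EE B7 9F E3 86 95.

C2 A5 E3 A2 9B E2 96 A9 3A EB 8A B1 EE B7 9F E3 86 95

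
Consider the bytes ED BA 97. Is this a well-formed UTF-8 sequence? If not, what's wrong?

Structurally a 3-byte sequence; payload = 0xDE97.
But 0xDE97 is in U+D800–U+DFFF, the surrogate range. Surrogates are not Unicode scalar values and are forbidden in UTF-8.

invalid (encodes a surrogate (U+D800–U+DFFF))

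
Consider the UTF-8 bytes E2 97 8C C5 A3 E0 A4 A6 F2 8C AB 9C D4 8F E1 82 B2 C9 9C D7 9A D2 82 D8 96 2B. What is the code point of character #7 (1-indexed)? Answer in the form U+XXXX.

U+025C

Offset 0: leading byte 0xE2 = 11100010 → 3-byte char #1 = E2 97 8C.
Offset 3: leading byte 0xC5 = 11000101 → 2-byte char #2 = C5 A3.
Offset 5: leading byte 0xE0 = 11100000 → 3-byte char #3 = E0 A4 A6.
Offset 8: leading byte 0xF2 = 11110010 → 4-byte char #4 = F2 8C AB 9C.
Offset 12: leading byte 0xD4 = 11010100 → 2-byte char #5 = D4 8F.
Offset 14: leading byte 0xE1 = 11100001 → 3-byte char #6 = E1 82 B2.
Offset 17: leading byte 0xC9 = 11001001 → 2-byte char #7 = C9 9C.
Leading byte 0xC9 = 11001001 matches 110xxxxx → 2-byte sequence.
Byte 1: 0xC9 = 11001001, payload 01001 (5 bits).
Byte 2: 0x9C = 10011100 (10xxxxxx ✓), payload 011100.
Concatenate: 01001011100 = 0x25C (11 bits → U+025C).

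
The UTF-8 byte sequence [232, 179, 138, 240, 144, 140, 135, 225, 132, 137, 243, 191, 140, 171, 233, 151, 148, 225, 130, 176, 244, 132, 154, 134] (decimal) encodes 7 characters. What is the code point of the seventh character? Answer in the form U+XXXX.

Offset 0: leading byte 0xE8 = 11101000 → 3-byte char #1 = E8 B3 8A.
Offset 3: leading byte 0xF0 = 11110000 → 4-byte char #2 = F0 90 8C 87.
Offset 7: leading byte 0xE1 = 11100001 → 3-byte char #3 = E1 84 89.
Offset 10: leading byte 0xF3 = 11110011 → 4-byte char #4 = F3 BF 8C AB.
Offset 14: leading byte 0xE9 = 11101001 → 3-byte char #5 = E9 97 94.
Offset 17: leading byte 0xE1 = 11100001 → 3-byte char #6 = E1 82 B0.
Offset 20: leading byte 0xF4 = 11110100 → 4-byte char #7 = F4 84 9A 86.
Leading byte 0xF4 = 11110100 matches 11110xxx → 4-byte sequence.
Byte 1: 0xF4 = 11110100, payload 100 (3 bits).
Byte 2: 0x84 = 10000100 (10xxxxxx ✓), payload 000100.
Byte 3: 0x9A = 10011010 (10xxxxxx ✓), payload 011010.
Byte 4: 0x86 = 10000110 (10xxxxxx ✓), payload 000110.
Concatenate: 100000100011010000110 = 0x104686 (21 bits → U+104686).

U+104686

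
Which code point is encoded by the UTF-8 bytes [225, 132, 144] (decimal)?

Leading byte 0xE1 = 11100001 matches 1110xxxx → 3-byte sequence.
Byte 1: 0xE1 = 11100001, payload 0001 (4 bits).
Byte 2: 0x84 = 10000100 (10xxxxxx ✓), payload 000100.
Byte 3: 0x90 = 10010000 (10xxxxxx ✓), payload 010000.
Concatenate: 0001000100010000 = 0x1110 (16 bits → U+1110).

U+1110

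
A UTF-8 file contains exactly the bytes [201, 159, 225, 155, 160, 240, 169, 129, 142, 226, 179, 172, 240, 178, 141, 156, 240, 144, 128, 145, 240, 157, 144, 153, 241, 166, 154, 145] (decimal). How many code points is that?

8

Byte at offset 0: 0xC9 = 11001001 → 2-byte char (#1). Advance 2.
Byte at offset 2: 0xE1 = 11100001 → 3-byte char (#2). Advance 3.
Byte at offset 5: 0xF0 = 11110000 → 4-byte char (#3). Advance 4.
Byte at offset 9: 0xE2 = 11100010 → 3-byte char (#4). Advance 3.
Byte at offset 12: 0xF0 = 11110000 → 4-byte char (#5). Advance 4.
Byte at offset 16: 0xF0 = 11110000 → 4-byte char (#6). Advance 4.
Byte at offset 20: 0xF0 = 11110000 → 4-byte char (#7). Advance 4.
Byte at offset 24: 0xF1 = 11110001 → 4-byte char (#8). Advance 4.
Reached end at offset 28 after 8 code points.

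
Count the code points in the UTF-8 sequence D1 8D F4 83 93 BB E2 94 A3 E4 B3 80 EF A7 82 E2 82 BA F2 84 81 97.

Byte at offset 0: 0xD1 = 11010001 → 2-byte char (#1). Advance 2.
Byte at offset 2: 0xF4 = 11110100 → 4-byte char (#2). Advance 4.
Byte at offset 6: 0xE2 = 11100010 → 3-byte char (#3). Advance 3.
Byte at offset 9: 0xE4 = 11100100 → 3-byte char (#4). Advance 3.
Byte at offset 12: 0xEF = 11101111 → 3-byte char (#5). Advance 3.
Byte at offset 15: 0xE2 = 11100010 → 3-byte char (#6). Advance 3.
Byte at offset 18: 0xF2 = 11110010 → 4-byte char (#7). Advance 4.
Reached end at offset 22 after 7 code points.

7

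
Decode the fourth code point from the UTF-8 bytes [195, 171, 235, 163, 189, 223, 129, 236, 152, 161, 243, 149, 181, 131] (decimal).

U+C621

Offset 0: leading byte 0xC3 = 11000011 → 2-byte char #1 = C3 AB.
Offset 2: leading byte 0xEB = 11101011 → 3-byte char #2 = EB A3 BD.
Offset 5: leading byte 0xDF = 11011111 → 2-byte char #3 = DF 81.
Offset 7: leading byte 0xEC = 11101100 → 3-byte char #4 = EC 98 A1.
Leading byte 0xEC = 11101100 matches 1110xxxx → 3-byte sequence.
Byte 1: 0xEC = 11101100, payload 1100 (4 bits).
Byte 2: 0x98 = 10011000 (10xxxxxx ✓), payload 011000.
Byte 3: 0xA1 = 10100001 (10xxxxxx ✓), payload 100001.
Concatenate: 1100011000100001 = 0xC621 (16 bits → U+C621).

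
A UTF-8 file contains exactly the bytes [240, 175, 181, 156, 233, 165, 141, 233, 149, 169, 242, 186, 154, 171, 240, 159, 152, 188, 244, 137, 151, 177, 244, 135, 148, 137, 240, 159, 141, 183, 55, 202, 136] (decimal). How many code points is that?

10

Byte at offset 0: 0xF0 = 11110000 → 4-byte char (#1). Advance 4.
Byte at offset 4: 0xE9 = 11101001 → 3-byte char (#2). Advance 3.
Byte at offset 7: 0xE9 = 11101001 → 3-byte char (#3). Advance 3.
Byte at offset 10: 0xF2 = 11110010 → 4-byte char (#4). Advance 4.
Byte at offset 14: 0xF0 = 11110000 → 4-byte char (#5). Advance 4.
Byte at offset 18: 0xF4 = 11110100 → 4-byte char (#6). Advance 4.
Byte at offset 22: 0xF4 = 11110100 → 4-byte char (#7). Advance 4.
Byte at offset 26: 0xF0 = 11110000 → 4-byte char (#8). Advance 4.
Byte at offset 30: 0x37 = 00110111 → 1-byte char (#9). Advance 1.
Byte at offset 31: 0xCA = 11001010 → 2-byte char (#10). Advance 2.
Reached end at offset 33 after 10 code points.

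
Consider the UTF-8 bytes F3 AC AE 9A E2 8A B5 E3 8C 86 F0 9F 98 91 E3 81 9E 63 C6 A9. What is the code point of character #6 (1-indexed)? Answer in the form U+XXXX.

U+0063

Offset 0: leading byte 0xF3 = 11110011 → 4-byte char #1 = F3 AC AE 9A.
Offset 4: leading byte 0xE2 = 11100010 → 3-byte char #2 = E2 8A B5.
Offset 7: leading byte 0xE3 = 11100011 → 3-byte char #3 = E3 8C 86.
Offset 10: leading byte 0xF0 = 11110000 → 4-byte char #4 = F0 9F 98 91.
Offset 14: leading byte 0xE3 = 11100011 → 3-byte char #5 = E3 81 9E.
Offset 17: leading byte 0x63 = 01100011 → 1-byte char #6 = 63.
Leading byte 0x63 = 01100011 matches 0xxxxxxx → 1-byte sequence.
Byte 1: 0x63 = 01100011, payload 1100011 (7 bits).
Concatenate: 1100011 = 0x63 (7 bits → U+0063).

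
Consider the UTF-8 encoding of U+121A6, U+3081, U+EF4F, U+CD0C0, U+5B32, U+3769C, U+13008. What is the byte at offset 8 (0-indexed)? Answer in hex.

U+121A6 → 4-byte form F0 92 86 A6 at offsets 0–3.
U+3081 → 3-byte form E3 82 81 at offsets 4–6.
U+EF4F → 3-byte form EE BD 8F at offsets 7–9.
Offset 8 falls in char 3's range; it's byte 2 of EE BD 8F = 0xBD.

0xBD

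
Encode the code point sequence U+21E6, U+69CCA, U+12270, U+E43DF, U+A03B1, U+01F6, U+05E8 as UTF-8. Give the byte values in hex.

U+21E6: 3-byte form → E2 87 A6.
U+69CCA: 4-byte form → F1 A9 B3 8A.
U+12270: 4-byte form → F0 92 89 B0.
U+E43DF: 4-byte form → F3 A4 8F 9F.
U+A03B1: 4-byte form → F2 A0 8E B1.
U+01F6: 2-byte form → C7 B6.
U+05E8: 2-byte form → D7 A8.
Concatenated (23 bytes): E2 87 A6 F1 A9 B3 8A F0 92 89 B0 F3 A4 8F 9F F2 A0 8E B1 C7 B6 D7 A8.

E2 87 A6 F1 A9 B3 8A F0 92 89 B0 F3 A4 8F 9F F2 A0 8E B1 C7 B6 D7 A8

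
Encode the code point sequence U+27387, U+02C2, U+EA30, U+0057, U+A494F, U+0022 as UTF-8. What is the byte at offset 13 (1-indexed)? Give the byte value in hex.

0xA5

1-indexed offset 13 is 0-indexed offset 12.
U+27387 → 4-byte form F0 A7 8E 87 at offsets 0–3.
U+02C2 → 2-byte form CB 82 at offsets 4–5.
U+EA30 → 3-byte form EE A8 B0 at offsets 6–8.
U+0057 → 1-byte form 57 at offsets 9–9.
U+A494F → 4-byte form F2 A4 A5 8F at offsets 10–13.
Offset 12 falls in char 5's range; it's byte 3 of F2 A4 A5 8F = 0xA5.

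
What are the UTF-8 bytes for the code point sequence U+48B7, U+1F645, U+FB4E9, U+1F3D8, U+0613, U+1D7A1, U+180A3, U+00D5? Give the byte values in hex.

U+48B7: 3-byte form → E4 A2 B7.
U+1F645: 4-byte form → F0 9F 99 85.
U+FB4E9: 4-byte form → F3 BB 93 A9.
U+1F3D8: 4-byte form → F0 9F 8F 98.
U+0613: 2-byte form → D8 93.
U+1D7A1: 4-byte form → F0 9D 9E A1.
U+180A3: 4-byte form → F0 98 82 A3.
U+00D5: 2-byte form → C3 95.
Concatenated (27 bytes): E4 A2 B7 F0 9F 99 85 F3 BB 93 A9 F0 9F 8F 98 D8 93 F0 9D 9E A1 F0 98 82 A3 C3 95.

E4 A2 B7 F0 9F 99 85 F3 BB 93 A9 F0 9F 8F 98 D8 93 F0 9D 9E A1 F0 98 82 A3 C3 95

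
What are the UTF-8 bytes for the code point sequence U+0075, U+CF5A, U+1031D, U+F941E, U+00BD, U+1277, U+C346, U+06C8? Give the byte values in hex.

75 EC BD 9A F0 90 8C 9D F3 B9 90 9E C2 BD E1 89 B7 EC 8D 86 DB 88

U+0075: 1-byte form → 75.
U+CF5A: 3-byte form → EC BD 9A.
U+1031D: 4-byte form → F0 90 8C 9D.
U+F941E: 4-byte form → F3 B9 90 9E.
U+00BD: 2-byte form → C2 BD.
U+1277: 3-byte form → E1 89 B7.
U+C346: 3-byte form → EC 8D 86.
U+06C8: 2-byte form → DB 88.
Concatenated (22 bytes): 75 EC BD 9A F0 90 8C 9D F3 B9 90 9E C2 BD E1 89 B7 EC 8D 86 DB 88.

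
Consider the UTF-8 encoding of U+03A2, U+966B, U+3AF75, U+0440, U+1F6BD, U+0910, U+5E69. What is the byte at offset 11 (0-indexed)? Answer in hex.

U+03A2 → 2-byte form CE A2 at offsets 0–1.
U+966B → 3-byte form E9 99 AB at offsets 2–4.
U+3AF75 → 4-byte form F0 BA BD B5 at offsets 5–8.
U+0440 → 2-byte form D1 80 at offsets 9–10.
U+1F6BD → 4-byte form F0 9F 9A BD at offsets 11–14.
Offset 11 falls in char 5's range; it's byte 1 of F0 9F 9A BD = 0xF0.

0xF0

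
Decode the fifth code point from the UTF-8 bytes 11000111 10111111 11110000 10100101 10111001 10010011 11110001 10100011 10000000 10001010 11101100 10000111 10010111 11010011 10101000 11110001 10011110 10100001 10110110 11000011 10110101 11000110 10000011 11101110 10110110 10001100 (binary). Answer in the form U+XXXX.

U+04E8

Offset 0: leading byte 0xC7 = 11000111 → 2-byte char #1 = C7 BF.
Offset 2: leading byte 0xF0 = 11110000 → 4-byte char #2 = F0 A5 B9 93.
Offset 6: leading byte 0xF1 = 11110001 → 4-byte char #3 = F1 A3 80 8A.
Offset 10: leading byte 0xEC = 11101100 → 3-byte char #4 = EC 87 97.
Offset 13: leading byte 0xD3 = 11010011 → 2-byte char #5 = D3 A8.
Leading byte 0xD3 = 11010011 matches 110xxxxx → 2-byte sequence.
Byte 1: 0xD3 = 11010011, payload 10011 (5 bits).
Byte 2: 0xA8 = 10101000 (10xxxxxx ✓), payload 101000.
Concatenate: 10011101000 = 0x4E8 (11 bits → U+04E8).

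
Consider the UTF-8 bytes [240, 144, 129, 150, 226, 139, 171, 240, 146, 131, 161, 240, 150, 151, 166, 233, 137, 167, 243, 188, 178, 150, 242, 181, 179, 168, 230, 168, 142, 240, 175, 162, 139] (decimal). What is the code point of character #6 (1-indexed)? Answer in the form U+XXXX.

U+FCC96

Offset 0: leading byte 0xF0 = 11110000 → 4-byte char #1 = F0 90 81 96.
Offset 4: leading byte 0xE2 = 11100010 → 3-byte char #2 = E2 8B AB.
Offset 7: leading byte 0xF0 = 11110000 → 4-byte char #3 = F0 92 83 A1.
Offset 11: leading byte 0xF0 = 11110000 → 4-byte char #4 = F0 96 97 A6.
Offset 15: leading byte 0xE9 = 11101001 → 3-byte char #5 = E9 89 A7.
Offset 18: leading byte 0xF3 = 11110011 → 4-byte char #6 = F3 BC B2 96.
Leading byte 0xF3 = 11110011 matches 11110xxx → 4-byte sequence.
Byte 1: 0xF3 = 11110011, payload 011 (3 bits).
Byte 2: 0xBC = 10111100 (10xxxxxx ✓), payload 111100.
Byte 3: 0xB2 = 10110010 (10xxxxxx ✓), payload 110010.
Byte 4: 0x96 = 10010110 (10xxxxxx ✓), payload 010110.
Concatenate: 011111100110010010110 = 0xFCC96 (21 bits → U+FCC96).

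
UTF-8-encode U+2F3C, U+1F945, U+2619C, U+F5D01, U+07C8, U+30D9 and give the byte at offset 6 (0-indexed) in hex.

0x85

U+2F3C → 3-byte form E2 BC BC at offsets 0–2.
U+1F945 → 4-byte form F0 9F A5 85 at offsets 3–6.
Offset 6 falls in char 2's range; it's byte 4 of F0 9F A5 85 = 0x85.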